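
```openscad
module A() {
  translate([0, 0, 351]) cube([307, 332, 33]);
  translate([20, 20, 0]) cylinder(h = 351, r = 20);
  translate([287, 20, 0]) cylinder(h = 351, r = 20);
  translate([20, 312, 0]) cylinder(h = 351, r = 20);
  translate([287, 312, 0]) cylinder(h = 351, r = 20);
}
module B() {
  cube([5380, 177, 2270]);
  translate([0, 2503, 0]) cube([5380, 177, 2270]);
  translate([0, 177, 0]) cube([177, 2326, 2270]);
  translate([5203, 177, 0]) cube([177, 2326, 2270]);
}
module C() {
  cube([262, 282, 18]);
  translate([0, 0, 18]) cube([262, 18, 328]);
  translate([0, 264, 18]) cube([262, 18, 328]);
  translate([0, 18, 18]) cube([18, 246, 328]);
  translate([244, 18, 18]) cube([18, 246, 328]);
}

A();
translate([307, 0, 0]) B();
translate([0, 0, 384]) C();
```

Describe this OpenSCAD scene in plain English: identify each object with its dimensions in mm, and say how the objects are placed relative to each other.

A is a four-legged stool. The seat is 307×332 mm, 33 mm thick, top at z = 384 mm. It stands on four round legs, each 40 mm in diameter, from z = 0 to the seat underside, each leg's axis is inset half a diameter from the nearest pair of seat edges (so the leg's bounding box is flush with the corner).

B is a box-shaped house frame (walls only): outside footprint 5380×2680 mm, wall height 2270 mm, wall thickness 177 mm. The two y-facing walls run the full x-width; the two x-facing walls fit between the inner faces of the y-facing walls.

C is an open storage box with external size 262×282×346 mm and wall thickness 18 mm (the base is also 18 mm thick). The base covers the whole footprint; the four walls stand on the base, with the y-facing walls full-width and the x-facing walls fitting between their inner faces.

The house frame is against the stool's +x side, with their −y faces flush. The open box is on top of the stool.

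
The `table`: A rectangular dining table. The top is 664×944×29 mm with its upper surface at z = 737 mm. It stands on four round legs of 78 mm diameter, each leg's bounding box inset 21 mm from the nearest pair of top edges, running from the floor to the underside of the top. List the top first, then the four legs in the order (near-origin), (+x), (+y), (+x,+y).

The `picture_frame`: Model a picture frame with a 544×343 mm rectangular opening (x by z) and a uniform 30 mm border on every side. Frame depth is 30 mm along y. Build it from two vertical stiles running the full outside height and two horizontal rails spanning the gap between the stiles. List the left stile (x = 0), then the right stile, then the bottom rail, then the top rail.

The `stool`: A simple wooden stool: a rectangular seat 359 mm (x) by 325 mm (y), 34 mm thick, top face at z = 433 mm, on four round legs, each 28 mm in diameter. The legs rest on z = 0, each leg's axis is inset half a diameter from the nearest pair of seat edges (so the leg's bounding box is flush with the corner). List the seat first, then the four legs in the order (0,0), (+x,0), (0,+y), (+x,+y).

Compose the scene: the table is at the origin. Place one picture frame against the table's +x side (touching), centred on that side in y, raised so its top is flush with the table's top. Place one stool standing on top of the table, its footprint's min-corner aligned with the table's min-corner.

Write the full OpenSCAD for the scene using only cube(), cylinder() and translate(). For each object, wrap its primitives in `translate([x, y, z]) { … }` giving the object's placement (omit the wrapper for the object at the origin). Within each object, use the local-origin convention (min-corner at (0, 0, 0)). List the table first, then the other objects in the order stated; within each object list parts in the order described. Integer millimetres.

translate([0, 0, 708]) cube([664, 944, 29]);
translate([60, 60, 0]) cylinder(h = 708, r = 39);
translate([604, 60, 0]) cylinder(h = 708, r = 39);
translate([60, 884, 0]) cylinder(h = 708, r = 39);
translate([604, 884, 0]) cylinder(h = 708, r = 39);
translate([664, 457, 334]) {
  cube([30, 30, 403]);
  translate([574, 0, 0]) cube([30, 30, 403]);
  translate([30, 0, 0]) cube([544, 30, 30]);
  translate([30, 0, 373]) cube([544, 30, 30]);
}
translate([0, 0, 737]) {
  translate([0, 0, 399]) cube([359, 325, 34]);
  translate([14, 14, 0]) cylinder(h = 399, r = 14);
  translate([345, 14, 0]) cylinder(h = 399, r = 14);
  translate([14, 311, 0]) cylinder(h = 399, r = 14);
  translate([345, 311, 0]) cylinder(h = 399, r = 14);
}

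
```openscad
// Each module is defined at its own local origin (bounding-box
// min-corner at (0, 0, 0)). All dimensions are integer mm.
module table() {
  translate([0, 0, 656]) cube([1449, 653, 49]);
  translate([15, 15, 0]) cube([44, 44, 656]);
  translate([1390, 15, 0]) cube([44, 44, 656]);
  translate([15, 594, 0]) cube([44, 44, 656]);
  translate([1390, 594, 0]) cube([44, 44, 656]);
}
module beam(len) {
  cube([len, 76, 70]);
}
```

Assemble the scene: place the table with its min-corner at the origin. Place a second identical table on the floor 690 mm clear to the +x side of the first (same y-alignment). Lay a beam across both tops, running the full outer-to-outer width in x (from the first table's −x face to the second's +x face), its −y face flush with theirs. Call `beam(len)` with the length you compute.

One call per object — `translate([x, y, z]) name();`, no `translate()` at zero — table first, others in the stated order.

table();
translate([2139, 0, 0]) table();
translate([0, 0, 705]) beam(3588);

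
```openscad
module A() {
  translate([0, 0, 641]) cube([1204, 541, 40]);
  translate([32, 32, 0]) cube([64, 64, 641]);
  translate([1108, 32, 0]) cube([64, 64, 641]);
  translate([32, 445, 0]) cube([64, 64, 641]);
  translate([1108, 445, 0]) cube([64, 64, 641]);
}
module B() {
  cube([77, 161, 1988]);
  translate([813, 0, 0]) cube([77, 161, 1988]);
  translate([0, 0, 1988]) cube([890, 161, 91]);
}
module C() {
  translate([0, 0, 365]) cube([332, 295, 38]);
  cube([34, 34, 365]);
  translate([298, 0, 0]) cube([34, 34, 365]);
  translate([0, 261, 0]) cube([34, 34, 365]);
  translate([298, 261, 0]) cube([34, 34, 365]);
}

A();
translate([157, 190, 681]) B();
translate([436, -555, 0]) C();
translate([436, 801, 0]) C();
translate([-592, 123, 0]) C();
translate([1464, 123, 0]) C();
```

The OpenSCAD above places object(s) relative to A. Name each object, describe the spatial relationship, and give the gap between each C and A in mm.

A is a table. B is a door frame. C is a stool. The door frame is on top of the table, centred. Four stools sit around the table at the −y, +y, −x, +x sides. The gap between each stool and the table is 260 mm.

Each stool's nearest face is 260 mm from the table's bounding box.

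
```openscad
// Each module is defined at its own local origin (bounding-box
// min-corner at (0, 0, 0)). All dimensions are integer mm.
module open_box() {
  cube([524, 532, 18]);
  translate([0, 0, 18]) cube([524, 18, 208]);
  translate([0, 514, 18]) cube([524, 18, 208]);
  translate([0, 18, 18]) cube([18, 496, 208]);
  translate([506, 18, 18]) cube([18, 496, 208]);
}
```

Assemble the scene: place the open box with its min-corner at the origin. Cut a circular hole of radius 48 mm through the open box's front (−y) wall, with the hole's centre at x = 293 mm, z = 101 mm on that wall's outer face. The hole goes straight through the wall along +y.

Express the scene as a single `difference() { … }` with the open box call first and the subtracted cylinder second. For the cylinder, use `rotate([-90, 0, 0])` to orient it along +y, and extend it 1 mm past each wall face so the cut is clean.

difference() {
  open_box();
  translate([293, -1, 101]) rotate([-90, 0, 0]) cylinder(h = 20, r = 48);
}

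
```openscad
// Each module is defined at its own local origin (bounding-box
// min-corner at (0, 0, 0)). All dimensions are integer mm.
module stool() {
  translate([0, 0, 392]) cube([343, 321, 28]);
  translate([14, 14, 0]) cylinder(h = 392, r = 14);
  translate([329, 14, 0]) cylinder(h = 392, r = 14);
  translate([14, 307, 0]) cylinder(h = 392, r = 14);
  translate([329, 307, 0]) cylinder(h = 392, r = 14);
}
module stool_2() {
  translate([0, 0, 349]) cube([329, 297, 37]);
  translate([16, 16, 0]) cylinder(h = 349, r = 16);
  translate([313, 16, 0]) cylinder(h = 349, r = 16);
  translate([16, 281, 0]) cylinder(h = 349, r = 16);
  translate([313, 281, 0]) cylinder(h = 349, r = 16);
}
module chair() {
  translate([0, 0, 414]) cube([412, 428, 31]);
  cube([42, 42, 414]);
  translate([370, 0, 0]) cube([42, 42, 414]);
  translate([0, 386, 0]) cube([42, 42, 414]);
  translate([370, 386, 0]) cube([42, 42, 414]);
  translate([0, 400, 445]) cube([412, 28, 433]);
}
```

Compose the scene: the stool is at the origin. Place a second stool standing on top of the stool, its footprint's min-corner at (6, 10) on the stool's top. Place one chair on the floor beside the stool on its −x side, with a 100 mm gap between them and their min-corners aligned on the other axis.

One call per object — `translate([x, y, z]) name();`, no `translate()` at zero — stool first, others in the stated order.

stool();
translate([6, 10, 420]) stool_2();
translate([-512, 0, 0]) chair();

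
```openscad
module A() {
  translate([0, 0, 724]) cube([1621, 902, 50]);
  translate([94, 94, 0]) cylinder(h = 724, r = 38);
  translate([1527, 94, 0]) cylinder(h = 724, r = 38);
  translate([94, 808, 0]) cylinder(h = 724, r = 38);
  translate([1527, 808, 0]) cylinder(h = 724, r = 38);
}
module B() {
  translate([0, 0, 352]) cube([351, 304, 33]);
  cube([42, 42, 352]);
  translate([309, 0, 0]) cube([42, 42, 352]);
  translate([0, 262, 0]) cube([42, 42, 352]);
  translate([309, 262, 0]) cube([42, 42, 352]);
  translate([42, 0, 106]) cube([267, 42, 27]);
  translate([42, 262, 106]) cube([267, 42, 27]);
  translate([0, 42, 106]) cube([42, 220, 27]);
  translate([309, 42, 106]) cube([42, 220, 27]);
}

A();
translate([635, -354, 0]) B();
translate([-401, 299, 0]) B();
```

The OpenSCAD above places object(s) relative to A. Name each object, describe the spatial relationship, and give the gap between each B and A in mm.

A is a table. B is a stool. Two stools sit around the table at the −y, −x sides. The gap between each stool and the table is 50 mm.

Each stool's nearest face is 50 mm from the table's bounding box.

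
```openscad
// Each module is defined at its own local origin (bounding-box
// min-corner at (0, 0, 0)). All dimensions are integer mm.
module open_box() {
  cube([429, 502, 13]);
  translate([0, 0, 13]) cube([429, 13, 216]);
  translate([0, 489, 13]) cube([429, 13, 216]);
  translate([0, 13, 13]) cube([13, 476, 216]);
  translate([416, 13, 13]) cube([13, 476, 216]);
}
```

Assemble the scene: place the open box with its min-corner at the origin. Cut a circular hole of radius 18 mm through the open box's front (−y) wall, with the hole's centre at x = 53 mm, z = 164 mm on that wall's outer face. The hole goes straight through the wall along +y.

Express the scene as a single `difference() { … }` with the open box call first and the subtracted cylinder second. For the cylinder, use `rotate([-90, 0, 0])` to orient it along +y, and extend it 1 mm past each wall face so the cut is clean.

difference() {
  open_box();
  translate([53, -1, 164]) rotate([-90, 0, 0]) cylinder(h = 15, r = 18);
}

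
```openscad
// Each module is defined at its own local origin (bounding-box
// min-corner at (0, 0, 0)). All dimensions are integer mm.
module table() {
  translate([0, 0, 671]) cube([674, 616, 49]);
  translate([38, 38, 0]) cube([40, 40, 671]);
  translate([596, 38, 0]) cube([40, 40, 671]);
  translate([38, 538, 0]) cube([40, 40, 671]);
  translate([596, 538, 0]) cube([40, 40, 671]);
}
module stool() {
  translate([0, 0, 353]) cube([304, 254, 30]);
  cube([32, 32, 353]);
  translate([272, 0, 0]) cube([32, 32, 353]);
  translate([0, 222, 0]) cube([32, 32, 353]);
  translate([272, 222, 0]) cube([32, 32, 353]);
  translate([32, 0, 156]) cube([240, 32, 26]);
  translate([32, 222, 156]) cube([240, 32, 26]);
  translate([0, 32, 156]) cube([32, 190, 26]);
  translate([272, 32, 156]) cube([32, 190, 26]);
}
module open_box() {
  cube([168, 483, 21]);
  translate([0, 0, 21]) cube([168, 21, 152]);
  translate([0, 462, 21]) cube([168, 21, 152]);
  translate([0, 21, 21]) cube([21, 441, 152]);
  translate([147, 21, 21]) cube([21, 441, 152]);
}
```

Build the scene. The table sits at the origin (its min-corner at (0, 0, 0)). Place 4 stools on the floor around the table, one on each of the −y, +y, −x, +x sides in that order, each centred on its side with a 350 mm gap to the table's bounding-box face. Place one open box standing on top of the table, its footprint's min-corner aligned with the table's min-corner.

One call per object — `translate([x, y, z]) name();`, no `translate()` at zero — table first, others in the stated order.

table();
translate([185, -604, 0]) stool();
translate([185, 966, 0]) stool();
translate([-654, 181, 0]) stool();
translate([1024, 181, 0]) stool();
translate([0, 0, 720]) open_box();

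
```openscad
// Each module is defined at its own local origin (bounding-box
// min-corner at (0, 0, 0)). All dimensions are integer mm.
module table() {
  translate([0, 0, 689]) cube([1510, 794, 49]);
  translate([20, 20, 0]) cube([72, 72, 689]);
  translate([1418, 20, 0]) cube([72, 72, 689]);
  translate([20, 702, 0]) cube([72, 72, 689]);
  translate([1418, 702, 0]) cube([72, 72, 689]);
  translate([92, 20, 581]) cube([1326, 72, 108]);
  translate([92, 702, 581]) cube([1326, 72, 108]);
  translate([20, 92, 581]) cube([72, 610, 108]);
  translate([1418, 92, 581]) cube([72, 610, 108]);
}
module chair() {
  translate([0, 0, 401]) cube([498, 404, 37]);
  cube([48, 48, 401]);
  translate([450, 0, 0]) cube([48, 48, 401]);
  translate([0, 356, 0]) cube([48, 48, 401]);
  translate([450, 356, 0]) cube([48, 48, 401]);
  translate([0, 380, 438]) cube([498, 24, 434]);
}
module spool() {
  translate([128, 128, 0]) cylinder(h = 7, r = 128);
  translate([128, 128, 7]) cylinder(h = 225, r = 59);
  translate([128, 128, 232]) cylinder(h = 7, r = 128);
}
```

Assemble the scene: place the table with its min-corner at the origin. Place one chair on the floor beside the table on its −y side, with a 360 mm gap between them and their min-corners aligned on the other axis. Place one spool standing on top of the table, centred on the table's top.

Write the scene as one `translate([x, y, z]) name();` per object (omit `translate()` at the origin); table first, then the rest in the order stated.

table();
translate([0, -764, 0]) chair();
translate([627, 269, 738]) spool();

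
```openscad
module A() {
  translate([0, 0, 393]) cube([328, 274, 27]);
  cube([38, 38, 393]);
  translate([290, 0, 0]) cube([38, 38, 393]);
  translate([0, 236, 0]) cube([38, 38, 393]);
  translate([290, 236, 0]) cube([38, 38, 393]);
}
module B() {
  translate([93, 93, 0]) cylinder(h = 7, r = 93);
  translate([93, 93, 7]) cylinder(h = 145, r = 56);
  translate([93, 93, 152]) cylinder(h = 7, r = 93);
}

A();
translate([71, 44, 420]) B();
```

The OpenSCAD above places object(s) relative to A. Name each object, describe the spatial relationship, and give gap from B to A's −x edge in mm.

The spool's min-x is at 71; the stool's min-x is 0; gap = 71 mm.

A is a stool. B is a spool. The spool is on top of the stool, centred. The gap from the spool to the stool's −x edge is 71 mm.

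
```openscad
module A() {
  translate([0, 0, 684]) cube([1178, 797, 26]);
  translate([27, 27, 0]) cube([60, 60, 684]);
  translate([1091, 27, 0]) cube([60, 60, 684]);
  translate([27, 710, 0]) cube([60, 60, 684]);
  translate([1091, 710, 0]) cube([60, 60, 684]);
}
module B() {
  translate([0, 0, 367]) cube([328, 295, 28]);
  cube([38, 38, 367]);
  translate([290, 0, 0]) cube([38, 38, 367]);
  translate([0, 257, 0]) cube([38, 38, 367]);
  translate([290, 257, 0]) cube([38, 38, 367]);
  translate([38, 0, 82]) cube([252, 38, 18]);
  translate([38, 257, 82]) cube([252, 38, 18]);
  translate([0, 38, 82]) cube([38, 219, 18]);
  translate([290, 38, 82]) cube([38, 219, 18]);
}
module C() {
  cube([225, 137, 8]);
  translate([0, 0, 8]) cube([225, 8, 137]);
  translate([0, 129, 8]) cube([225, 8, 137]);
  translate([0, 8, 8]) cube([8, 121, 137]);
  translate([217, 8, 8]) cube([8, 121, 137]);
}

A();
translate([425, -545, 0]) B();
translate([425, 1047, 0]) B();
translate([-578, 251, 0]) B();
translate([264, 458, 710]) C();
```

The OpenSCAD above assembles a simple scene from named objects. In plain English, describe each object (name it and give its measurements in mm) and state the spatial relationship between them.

A is a rectangular dining table. The top is 1178×797×26 mm with its upper surface at z = 710 mm. It stands on four 60×60 mm square legs, each inset 27 mm from the nearest pair of top edges, running from the floor to the underside of the top.

B is a four-legged stool. The seat is 328×295 mm, 28 mm thick, top at z = 395 mm. It stands on four square legs, each 38×38 mm in cross-section, from z = 0 to the seat underside, each flush with a corner of the seat. Four stretchers, 38 mm wide and 18 mm tall, connect adjacent legs with their undersides at z = 82 mm, each running between the inner faces of the legs it joins and aligned with the legs' outer faces on the other axis.

C is an open-topped rectangular box: outside dimensions 225×137×145 mm, with a uniform wall and base thickness of 8 mm. The base is a full 225×137 slab on the floor; four walls sit on top of the base. The front and back walls (the −y and +y sides) span the full width; the two side walls fit between them.

Three stools sit around the table at the −y, +y, −x sides. The open box is on top of the table.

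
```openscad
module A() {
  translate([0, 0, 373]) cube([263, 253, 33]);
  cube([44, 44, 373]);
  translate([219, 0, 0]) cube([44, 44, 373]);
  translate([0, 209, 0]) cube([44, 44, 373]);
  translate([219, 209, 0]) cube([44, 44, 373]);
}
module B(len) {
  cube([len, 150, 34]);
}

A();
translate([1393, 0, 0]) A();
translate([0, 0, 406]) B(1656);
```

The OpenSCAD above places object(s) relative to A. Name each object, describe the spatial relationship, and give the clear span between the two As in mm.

A is a stool. B is a beam. A beam spans the tops of two stools. The clear span between the two stools is 1130 mm.

Second stool starts at x = 1393; first ends at x = 263; clear span = 1393 − 263 = 1130 mm.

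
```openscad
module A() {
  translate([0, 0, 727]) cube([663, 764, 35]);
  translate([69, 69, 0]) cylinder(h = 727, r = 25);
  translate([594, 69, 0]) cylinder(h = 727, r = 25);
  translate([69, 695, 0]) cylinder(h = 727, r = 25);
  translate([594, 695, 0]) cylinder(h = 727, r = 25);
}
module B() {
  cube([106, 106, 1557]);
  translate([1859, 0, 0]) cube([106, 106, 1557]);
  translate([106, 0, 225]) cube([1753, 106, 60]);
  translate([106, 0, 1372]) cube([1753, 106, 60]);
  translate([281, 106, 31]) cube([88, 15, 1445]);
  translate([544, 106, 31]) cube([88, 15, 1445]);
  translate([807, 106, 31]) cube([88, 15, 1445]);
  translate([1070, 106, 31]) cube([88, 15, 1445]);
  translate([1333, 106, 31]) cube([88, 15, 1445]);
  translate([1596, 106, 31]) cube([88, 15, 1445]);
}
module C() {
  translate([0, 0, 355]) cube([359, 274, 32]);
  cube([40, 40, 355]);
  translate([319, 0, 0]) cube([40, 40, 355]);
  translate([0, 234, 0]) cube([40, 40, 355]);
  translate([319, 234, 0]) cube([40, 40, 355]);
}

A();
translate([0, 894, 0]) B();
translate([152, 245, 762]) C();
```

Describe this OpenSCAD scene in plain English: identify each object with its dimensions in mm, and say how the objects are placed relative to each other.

A is a rectangular dining table. The top is 663×764×35 mm with its upper surface at z = 762 mm. It stands on four round legs of 50 mm diameter, each leg's bounding box inset 44 mm from the nearest pair of top edges, running from the floor to the underside of the top.

B is a fence section. Two 106×106 mm posts, 1557 mm tall, stand on the floor with a clear span of 1753 mm between their inner faces. Two horizontal rails of 106×60 mm section span the gap between the posts with their undersides at z = 225 mm and z = 1372 mm, flush with the posts' −y face. 6 pickets, each 88 mm wide, 15 mm thick and 1445 mm tall, are fixed to the +y face of the rails with their bottoms at z = 31 mm, evenly spaced across the span with equal gaps (rounded down to the nearest mm) at the −x end and between each pair — any rounding remainder accumulates at the +x end.

C is a four-legged stool. The seat is a 359×274×32 mm slab whose top surface is at z = 387 mm; four square legs, each 40×40 mm in cross-section, run from the floor (z = 0) to the underside of the seat, each flush with a corner of the seat.

The fence section is on the floor beside the table on its +y side. The stool is on top of the table, centred.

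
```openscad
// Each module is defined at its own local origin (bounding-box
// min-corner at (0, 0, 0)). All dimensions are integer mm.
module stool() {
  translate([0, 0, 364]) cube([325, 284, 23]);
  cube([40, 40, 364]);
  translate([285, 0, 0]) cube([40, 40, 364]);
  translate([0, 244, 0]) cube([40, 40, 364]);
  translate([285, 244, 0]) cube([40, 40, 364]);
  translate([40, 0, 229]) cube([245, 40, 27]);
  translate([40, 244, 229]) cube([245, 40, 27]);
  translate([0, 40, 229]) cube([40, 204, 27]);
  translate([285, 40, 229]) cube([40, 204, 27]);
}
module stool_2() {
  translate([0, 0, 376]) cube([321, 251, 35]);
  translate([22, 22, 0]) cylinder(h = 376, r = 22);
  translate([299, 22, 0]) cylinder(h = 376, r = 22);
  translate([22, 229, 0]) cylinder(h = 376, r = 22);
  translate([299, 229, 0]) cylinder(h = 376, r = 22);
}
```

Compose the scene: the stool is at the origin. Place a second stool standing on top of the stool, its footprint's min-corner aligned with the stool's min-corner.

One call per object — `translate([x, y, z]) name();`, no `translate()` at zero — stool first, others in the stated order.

stool();
translate([0, 0, 387]) stool_2();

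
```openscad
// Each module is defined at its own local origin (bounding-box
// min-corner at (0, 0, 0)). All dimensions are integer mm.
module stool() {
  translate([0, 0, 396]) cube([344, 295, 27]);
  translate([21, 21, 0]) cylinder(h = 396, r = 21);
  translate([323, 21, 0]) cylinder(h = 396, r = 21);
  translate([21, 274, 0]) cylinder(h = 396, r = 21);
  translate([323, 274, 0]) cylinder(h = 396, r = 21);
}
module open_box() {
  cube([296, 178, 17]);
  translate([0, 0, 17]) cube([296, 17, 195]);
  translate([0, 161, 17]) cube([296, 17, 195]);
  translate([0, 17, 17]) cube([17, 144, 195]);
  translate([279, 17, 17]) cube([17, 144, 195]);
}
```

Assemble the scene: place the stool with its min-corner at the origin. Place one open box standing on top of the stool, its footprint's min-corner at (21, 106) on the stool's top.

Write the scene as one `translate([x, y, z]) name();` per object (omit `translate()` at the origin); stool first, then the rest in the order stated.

stool();
translate([21, 106, 423]) open_box();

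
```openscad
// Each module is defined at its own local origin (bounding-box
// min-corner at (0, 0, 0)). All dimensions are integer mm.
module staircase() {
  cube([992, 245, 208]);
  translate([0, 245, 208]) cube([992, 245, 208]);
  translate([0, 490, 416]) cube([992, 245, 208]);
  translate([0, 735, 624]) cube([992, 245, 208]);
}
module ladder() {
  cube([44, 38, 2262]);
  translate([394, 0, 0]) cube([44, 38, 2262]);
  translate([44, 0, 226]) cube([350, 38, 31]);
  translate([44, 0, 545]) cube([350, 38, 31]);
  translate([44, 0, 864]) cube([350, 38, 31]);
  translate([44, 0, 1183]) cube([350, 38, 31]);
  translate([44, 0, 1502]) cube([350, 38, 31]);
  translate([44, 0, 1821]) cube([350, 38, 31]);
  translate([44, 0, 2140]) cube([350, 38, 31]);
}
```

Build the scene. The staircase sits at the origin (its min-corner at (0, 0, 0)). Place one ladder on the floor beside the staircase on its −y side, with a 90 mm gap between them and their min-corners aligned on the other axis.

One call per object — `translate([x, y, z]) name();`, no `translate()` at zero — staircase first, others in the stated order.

staircase();
translate([0, -128, 0]) ladder();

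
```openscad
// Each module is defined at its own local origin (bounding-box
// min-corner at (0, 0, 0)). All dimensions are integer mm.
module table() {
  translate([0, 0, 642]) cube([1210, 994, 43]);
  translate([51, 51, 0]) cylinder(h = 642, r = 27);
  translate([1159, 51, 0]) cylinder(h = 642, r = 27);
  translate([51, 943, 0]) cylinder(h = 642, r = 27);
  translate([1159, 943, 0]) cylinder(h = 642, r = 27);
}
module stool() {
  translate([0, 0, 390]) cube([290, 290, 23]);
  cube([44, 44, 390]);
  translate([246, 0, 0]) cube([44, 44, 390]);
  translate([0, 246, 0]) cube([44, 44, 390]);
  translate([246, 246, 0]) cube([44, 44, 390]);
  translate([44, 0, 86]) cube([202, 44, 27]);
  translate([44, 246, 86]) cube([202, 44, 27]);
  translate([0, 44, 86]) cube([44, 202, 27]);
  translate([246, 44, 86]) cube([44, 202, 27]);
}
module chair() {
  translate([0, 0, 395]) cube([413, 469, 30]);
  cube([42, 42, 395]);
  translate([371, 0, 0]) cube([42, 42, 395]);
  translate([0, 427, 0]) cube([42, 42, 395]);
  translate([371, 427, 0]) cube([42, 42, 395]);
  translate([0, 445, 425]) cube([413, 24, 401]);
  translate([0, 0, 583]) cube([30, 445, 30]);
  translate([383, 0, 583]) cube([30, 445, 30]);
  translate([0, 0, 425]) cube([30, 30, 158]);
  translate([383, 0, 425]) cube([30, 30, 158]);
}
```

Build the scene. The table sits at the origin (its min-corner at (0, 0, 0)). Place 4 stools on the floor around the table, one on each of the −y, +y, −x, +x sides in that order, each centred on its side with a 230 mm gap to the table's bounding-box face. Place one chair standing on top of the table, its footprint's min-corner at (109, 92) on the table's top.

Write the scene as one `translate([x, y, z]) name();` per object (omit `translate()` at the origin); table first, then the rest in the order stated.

table();
translate([460, -520, 0]) stool();
translate([460, 1224, 0]) stool();
translate([-520, 352, 0]) stool();
translate([1440, 352, 0]) stool();
translate([109, 92, 685]) chair();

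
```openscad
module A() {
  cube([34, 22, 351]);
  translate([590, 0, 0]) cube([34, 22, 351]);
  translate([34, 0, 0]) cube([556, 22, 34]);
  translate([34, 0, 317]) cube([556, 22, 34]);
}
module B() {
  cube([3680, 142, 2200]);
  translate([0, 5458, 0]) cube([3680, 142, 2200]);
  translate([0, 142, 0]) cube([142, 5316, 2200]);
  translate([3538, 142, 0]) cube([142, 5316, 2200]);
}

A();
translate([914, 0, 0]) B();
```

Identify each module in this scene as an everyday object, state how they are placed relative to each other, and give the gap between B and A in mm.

The house frame's nearest face is 290 mm from the picture frame's +x face.

A is a picture frame. B is a house frame. The house frame is on the floor beside the picture frame on its +x side. The gap between the house frame and the picture frame is 290 mm.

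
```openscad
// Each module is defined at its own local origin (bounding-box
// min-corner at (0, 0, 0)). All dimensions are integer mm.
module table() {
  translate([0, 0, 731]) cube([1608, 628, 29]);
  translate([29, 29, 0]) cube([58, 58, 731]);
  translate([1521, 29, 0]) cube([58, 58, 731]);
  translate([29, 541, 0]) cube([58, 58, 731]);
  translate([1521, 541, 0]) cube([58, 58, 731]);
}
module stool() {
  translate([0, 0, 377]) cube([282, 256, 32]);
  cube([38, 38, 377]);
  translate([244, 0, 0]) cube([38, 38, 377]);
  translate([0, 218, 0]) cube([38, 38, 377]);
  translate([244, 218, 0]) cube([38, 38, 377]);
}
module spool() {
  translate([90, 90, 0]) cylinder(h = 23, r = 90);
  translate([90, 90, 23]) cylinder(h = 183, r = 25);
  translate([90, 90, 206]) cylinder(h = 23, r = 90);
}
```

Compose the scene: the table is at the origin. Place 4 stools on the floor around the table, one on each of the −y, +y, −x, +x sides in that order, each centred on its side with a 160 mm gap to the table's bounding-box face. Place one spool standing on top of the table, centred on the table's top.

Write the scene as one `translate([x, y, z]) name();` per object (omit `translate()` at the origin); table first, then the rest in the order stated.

table();
translate([663, -416, 0]) stool();
translate([663, 788, 0]) stool();
translate([-442, 186, 0]) stool();
translate([1768, 186, 0]) stool();
translate([714, 224, 760]) spool();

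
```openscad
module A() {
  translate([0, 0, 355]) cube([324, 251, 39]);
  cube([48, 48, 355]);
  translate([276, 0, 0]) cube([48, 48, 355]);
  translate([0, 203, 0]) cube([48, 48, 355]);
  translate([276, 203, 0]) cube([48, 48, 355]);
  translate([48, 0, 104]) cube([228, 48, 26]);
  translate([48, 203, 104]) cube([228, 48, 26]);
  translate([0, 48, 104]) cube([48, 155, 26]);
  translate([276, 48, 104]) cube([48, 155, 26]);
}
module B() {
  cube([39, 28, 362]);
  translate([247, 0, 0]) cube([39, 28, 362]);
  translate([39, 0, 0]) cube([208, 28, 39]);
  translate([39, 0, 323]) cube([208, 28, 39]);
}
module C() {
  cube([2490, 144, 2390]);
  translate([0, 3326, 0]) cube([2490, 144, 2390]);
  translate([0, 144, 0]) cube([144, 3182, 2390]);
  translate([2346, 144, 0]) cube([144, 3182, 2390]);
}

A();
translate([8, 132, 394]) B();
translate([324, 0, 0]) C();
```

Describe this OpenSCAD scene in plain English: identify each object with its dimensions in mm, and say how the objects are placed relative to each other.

A is a simple wooden stool: a rectangular seat 324 mm (x) by 251 mm (y), 39 mm thick, top face at z = 394 mm, on four square legs, each 48×48 mm in cross-section. The legs rest on z = 0, each flush with a corner of the seat. Four stretchers, 48 mm wide and 26 mm tall, connect adjacent legs with their undersides at z = 104 mm, each running between the inner faces of the legs it joins and aligned with the legs' outer faces on the other axis.

B is a rectangular picture frame lying in the x–z plane (depth along y). The opening is 208 mm wide (x) by 284 mm tall (z), surrounded by a border 39 mm wide on all four sides. The frame is 28 mm deep and is made of two full-height vertical stiles with two horizontal rails fitted between them.

C is a box-shaped house frame (walls only): outside footprint 2490×3470 mm, wall height 2390 mm, wall thickness 144 mm. The two y-facing walls run the full x-width; the two x-facing walls fit between the inner faces of the y-facing walls.

The picture frame is on top of the stool. The house frame is against the stool's +x side, with their −y faces flush.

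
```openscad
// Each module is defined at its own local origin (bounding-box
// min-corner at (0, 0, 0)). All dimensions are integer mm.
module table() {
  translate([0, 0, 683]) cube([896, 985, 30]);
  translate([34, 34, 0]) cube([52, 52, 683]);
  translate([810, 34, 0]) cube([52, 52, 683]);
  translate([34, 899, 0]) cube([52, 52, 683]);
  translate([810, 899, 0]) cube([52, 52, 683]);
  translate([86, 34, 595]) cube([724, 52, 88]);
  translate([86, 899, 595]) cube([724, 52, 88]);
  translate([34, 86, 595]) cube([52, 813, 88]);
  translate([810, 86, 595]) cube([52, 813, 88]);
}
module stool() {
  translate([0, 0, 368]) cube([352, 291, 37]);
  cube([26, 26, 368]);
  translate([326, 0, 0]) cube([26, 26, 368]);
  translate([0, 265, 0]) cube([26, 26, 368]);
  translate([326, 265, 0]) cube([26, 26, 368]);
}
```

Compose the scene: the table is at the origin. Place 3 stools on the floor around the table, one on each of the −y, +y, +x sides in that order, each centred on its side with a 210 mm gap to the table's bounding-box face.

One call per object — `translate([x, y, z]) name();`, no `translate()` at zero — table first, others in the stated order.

table();
translate([272, -501, 0]) stool();
translate([272, 1195, 0]) stool();
translate([1106, 347, 0]) stool();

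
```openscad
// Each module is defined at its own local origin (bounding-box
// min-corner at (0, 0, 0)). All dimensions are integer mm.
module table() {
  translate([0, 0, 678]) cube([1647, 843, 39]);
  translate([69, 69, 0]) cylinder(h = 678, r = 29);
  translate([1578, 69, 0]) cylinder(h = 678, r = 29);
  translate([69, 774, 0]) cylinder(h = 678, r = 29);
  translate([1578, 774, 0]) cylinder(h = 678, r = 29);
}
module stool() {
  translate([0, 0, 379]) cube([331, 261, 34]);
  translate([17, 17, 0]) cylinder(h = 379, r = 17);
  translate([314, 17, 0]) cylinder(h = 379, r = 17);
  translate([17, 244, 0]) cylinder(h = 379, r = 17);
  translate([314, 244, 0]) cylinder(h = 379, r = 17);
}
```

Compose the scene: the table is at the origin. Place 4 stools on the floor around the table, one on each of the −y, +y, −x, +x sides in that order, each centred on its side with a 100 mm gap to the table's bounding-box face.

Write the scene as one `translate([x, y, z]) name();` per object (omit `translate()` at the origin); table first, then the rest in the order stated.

table();
translate([658, -361, 0]) stool();
translate([658, 943, 0]) stool();
translate([-431, 291, 0]) stool();
translate([1747, 291, 0]) stool();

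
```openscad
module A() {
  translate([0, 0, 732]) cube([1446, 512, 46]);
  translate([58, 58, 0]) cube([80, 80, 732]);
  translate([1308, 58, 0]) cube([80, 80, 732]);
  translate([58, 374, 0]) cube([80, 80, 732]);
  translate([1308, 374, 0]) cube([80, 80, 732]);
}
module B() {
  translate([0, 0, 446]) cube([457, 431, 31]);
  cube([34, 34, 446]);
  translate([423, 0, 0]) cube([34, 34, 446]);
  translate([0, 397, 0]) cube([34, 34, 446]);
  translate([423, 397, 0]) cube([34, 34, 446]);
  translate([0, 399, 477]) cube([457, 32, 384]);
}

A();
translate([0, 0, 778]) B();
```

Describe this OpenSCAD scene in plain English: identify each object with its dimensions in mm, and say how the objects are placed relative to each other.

A is a table: top 1446 mm (x) × 512 mm (y), 46 mm thick, upper face at z = 778 mm, on four 80×80 mm square legs, each inset 58 mm from the nearest pair of top edges, running from z = 0 to the bottom of the top.

B is a chair: 457×431 mm seat, 31 mm thick, top at z = 477 mm, on four 34 mm square corner legs flush with the seat edges. A 32 mm thick backrest slab spans the full seat width, extending 384 mm above the seat top, its back face flush with the seat's +y edge.

The chair is on top of the table.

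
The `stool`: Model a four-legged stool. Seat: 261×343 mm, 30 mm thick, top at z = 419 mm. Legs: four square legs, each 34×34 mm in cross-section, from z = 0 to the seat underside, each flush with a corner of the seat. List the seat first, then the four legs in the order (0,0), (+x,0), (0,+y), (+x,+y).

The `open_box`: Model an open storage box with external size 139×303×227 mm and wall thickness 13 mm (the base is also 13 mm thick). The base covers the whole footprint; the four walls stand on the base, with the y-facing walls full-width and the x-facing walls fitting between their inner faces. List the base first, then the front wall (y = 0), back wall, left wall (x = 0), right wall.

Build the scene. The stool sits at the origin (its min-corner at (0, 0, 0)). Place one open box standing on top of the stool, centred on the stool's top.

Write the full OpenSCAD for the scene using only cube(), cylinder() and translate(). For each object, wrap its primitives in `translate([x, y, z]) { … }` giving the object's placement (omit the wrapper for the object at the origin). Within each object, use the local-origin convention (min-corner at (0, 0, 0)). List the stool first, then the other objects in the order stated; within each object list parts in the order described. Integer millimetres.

translate([0, 0, 389]) cube([261, 343, 30]);
cube([34, 34, 389]);
translate([227, 0, 0]) cube([34, 34, 389]);
translate([0, 309, 0]) cube([34, 34, 389]);
translate([227, 309, 0]) cube([34, 34, 389]);
translate([61, 20, 419]) {
  cube([139, 303, 13]);
  translate([0, 0, 13]) cube([139, 13, 214]);
  translate([0, 290, 13]) cube([139, 13, 214]);
  translate([0, 13, 13]) cube([13, 277, 214]);
  translate([126, 13, 13]) cube([13, 277, 214]);
}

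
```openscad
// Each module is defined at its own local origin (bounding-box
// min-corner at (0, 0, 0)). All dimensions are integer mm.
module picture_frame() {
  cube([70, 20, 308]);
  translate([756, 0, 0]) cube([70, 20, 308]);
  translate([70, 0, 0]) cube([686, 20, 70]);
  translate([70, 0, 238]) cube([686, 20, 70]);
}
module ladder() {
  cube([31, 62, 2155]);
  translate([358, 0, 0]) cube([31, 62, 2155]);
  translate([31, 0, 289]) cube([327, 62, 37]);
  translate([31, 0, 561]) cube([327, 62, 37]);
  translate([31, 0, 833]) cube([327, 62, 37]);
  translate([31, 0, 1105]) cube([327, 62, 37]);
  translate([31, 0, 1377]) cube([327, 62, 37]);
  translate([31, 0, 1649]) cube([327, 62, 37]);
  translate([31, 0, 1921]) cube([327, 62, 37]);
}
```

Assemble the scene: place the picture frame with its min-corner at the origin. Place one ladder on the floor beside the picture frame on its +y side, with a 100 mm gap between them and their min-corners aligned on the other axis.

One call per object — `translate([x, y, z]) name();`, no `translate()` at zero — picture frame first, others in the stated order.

picture_frame();
translate([0, 120, 0]) ladder();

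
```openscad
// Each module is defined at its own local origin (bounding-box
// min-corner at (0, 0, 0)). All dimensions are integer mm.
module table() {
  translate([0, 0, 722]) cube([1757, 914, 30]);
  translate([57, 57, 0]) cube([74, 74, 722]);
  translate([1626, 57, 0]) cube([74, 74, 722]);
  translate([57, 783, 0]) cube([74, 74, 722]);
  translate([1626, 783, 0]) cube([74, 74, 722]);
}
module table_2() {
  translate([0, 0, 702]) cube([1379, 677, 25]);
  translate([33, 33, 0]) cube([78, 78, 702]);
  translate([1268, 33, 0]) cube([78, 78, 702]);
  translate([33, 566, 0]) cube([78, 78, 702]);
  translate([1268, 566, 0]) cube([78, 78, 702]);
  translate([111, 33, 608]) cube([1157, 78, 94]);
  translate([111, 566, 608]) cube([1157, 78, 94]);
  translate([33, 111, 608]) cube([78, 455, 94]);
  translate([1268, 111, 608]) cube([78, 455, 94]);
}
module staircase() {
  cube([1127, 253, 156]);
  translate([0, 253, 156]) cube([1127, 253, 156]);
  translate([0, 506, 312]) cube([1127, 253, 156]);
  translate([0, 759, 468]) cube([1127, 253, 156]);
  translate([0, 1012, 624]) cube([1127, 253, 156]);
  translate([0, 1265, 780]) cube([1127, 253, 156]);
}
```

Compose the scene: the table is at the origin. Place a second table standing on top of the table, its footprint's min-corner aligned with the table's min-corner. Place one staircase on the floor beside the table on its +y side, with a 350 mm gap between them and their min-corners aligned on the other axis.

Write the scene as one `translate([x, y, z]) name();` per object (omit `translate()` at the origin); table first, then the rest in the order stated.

table();
translate([0, 0, 752]) table_2();
translate([0, 1264, 0]) staircase();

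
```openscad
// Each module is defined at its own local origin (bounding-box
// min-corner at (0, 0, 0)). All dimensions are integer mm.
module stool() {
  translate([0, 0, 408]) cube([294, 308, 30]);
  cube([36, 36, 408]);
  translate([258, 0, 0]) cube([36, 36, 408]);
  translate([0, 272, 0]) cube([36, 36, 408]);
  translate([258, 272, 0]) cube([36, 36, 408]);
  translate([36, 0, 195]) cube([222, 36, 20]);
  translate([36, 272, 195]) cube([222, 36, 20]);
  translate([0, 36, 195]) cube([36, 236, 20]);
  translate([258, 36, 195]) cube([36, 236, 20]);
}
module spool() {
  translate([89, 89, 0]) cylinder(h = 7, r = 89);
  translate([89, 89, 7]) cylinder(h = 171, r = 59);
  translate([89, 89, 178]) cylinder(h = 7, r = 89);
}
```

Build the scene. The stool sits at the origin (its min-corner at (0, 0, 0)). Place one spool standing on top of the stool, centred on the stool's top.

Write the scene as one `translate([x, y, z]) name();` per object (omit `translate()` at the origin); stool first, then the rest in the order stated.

stool();
translate([58, 65, 438]) spool();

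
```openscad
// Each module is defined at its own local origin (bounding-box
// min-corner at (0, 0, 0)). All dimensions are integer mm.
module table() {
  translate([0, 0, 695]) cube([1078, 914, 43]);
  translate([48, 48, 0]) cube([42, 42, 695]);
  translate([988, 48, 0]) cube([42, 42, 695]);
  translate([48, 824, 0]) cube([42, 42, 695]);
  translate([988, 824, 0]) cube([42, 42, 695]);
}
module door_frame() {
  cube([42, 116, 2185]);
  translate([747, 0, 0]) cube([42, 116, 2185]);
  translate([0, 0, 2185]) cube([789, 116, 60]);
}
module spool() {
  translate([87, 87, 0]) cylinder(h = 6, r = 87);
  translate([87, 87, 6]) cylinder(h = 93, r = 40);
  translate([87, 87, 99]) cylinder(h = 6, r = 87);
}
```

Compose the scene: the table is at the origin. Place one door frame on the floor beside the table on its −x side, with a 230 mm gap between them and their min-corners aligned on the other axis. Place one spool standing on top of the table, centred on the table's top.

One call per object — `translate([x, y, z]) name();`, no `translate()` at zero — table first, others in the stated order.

table();
translate([-1019, 0, 0]) door_frame();
translate([452, 370, 738]) spool();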